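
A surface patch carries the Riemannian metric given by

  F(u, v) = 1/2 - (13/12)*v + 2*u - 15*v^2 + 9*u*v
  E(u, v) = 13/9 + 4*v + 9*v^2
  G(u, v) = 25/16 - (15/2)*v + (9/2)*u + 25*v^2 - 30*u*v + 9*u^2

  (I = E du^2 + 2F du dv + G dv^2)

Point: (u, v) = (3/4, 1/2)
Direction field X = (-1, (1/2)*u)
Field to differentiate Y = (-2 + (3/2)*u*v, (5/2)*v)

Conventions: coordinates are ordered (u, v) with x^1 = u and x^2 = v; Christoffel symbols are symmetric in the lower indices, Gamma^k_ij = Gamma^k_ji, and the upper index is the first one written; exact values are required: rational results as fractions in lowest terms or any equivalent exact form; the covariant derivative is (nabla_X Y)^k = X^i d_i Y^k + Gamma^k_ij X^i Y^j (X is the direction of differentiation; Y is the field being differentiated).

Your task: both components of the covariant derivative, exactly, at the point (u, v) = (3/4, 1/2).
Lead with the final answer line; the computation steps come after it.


Answer: (nabla_X Y)^u = -42987/13696, (nabla_X Y)^v = 3957/13696

E = 205/36, F = 13/12, G = 5/4 at the point
E_u = 0, E_v = 13, F_u = 13/2, F_v = -28/3, G_u = 3, G_v = -5
EG - F^2 = 107/18;  g^inv = (18/107) * [[5/4, -13/12], [-13/12, 205/36]]
first-kind symbols [ij,l] = (1/2)(d_i g_jl + d_j g_il - d_l g_ij): [uu,u] = E_u/2 = 0, [uu,v] = F_u - E_v/2 = 0, [uv,u] = E_v/2 = 13/2, [uv,v] = G_u/2 = 3/2, [vv,u] = F_v - G_u/2 = -65/6, [vv,v] = G_v/2 = -5/2
Gamma^u_ij = (G*[ij,u] - F*[ij,v])/(EG - F^2), Gamma^v_ij = (E*[ij,v] - F*[ij,u])/(EG - F^2)
Gamma_uuu = 0, Gamma_uuv = 117/107, Gamma_uvv = -195/107, Gamma_vuu = 0, Gamma_vuv = 27/107, Gamma_vvv = -45/107
X = (-1, 3/8), Y = (-23/16, 5/4) at the point


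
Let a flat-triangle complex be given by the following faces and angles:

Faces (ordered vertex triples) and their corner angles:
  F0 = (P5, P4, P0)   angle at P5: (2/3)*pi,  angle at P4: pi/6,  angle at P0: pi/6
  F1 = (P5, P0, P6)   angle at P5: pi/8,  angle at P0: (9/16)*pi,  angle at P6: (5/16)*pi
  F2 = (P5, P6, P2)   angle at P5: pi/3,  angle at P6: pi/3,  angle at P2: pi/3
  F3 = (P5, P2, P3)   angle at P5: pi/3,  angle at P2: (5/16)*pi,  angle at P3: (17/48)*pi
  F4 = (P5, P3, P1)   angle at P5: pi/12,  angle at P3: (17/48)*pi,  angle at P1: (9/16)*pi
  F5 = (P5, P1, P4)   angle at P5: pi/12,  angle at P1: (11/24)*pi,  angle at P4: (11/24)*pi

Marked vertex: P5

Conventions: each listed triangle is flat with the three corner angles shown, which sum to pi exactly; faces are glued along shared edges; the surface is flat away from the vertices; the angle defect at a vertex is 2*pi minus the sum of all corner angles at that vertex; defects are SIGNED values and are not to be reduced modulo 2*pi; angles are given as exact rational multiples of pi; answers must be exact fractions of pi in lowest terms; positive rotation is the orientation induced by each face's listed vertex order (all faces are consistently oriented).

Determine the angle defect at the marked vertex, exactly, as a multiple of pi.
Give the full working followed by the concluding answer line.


Sum of corner angles at P5: (13/8)*pi
defect = 2*pi - (13/8)*pi

Answer: defect(P5) = (3/8)*pi


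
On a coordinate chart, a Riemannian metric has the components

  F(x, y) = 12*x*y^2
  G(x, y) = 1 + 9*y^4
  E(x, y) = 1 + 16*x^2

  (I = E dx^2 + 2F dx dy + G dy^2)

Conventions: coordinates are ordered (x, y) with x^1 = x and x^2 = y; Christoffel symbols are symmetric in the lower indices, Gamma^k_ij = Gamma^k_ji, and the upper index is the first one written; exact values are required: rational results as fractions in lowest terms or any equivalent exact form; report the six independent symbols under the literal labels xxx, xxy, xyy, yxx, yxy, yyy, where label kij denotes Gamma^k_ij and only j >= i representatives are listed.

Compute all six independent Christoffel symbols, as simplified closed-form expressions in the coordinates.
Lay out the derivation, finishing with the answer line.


E = 1 + 16*x^2; F = 12*x*y^2; G = 1 + 9*y^4
Gamma^k_ij = (1/2) g^{kl} (d_i g_jl + d_j g_il - d_l g_ij), with g^inv = (1/(EG-F^2)) [[G, -F], [-F, E]]
first partials: E_x = 32*x, E_y = 0, F_x = 12*y^2, F_y = 24*x*y, G_x = 0, G_y = 36*y^3
D = EG - F^2 = 1 + 16*x^2 + 9*y^4
expanded: Gamma^x_xx = (G E_x - 2F F_x + F E_y)/(2D), Gamma^x_xy = (G E_y - F G_x)/(2D), Gamma^x_yy = (2G F_y - G G_x - F G_y)/(2D), Gamma^y_xx = (2E F_x - E E_y - F E_x)/(2D), Gamma^y_xy = (E G_x - F E_y)/(2D), Gamma^y_yy = (E G_y - 2F F_y + F G_x)/(2D); substitute and cancel common factors

Answer: Gamma_xxx = 16*x/(16*x^2 + 9*y^4 + 1), Gamma_xxy = 0, Gamma_xyy = 24*x*y/(16*x^2 + 9*y^4 + 1), Gamma_yxx = 12*y^2/(16*x^2 + 9*y^4 + 1), Gamma_yxy = 0, Gamma_yyy = 18*y^3/(16*x^2 + 9*y^4 + 1)


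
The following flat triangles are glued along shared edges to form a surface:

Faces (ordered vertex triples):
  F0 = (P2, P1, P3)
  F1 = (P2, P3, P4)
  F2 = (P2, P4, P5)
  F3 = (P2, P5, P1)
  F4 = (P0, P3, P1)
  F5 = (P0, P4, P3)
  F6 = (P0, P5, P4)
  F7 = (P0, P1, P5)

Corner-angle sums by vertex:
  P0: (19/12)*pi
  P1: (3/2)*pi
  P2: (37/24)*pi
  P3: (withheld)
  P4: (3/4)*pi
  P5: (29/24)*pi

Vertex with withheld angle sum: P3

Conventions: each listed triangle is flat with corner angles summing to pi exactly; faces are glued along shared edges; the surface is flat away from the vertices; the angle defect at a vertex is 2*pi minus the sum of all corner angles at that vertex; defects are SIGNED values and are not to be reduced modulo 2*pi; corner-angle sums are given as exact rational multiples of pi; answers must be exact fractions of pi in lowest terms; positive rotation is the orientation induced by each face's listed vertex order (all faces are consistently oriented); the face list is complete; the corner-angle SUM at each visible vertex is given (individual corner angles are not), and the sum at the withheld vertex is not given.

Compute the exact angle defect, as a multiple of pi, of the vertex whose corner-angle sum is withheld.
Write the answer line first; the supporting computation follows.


Answer: defect(P3) = (7/12)*pi

V = 6, E = 12, F = 8; chi = V - E + F = 2
Gauss-Bonnet: total defect = 2*pi*chi = 4*pi; visible defects sum to (41/12)*pi


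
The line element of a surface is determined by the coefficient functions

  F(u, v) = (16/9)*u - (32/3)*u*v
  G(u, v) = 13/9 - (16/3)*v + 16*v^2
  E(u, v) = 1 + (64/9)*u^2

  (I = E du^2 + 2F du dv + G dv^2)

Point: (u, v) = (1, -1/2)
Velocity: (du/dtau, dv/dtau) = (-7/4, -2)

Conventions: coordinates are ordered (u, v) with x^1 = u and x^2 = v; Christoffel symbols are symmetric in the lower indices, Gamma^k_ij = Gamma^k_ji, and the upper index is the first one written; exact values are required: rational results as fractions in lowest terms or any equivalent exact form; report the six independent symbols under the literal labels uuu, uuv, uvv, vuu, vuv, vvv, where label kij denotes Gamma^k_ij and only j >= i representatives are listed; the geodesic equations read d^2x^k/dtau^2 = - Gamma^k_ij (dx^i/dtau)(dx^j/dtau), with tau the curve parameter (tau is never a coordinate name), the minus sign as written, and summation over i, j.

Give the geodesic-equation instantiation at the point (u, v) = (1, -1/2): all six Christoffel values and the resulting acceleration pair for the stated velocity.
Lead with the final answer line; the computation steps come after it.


Answer: Gamma_uuu = 64/137, Gamma_uuv = 0, Gamma_uvv = -96/137, Gamma_vuu = 64/137, Gamma_vuv = 0, Gamma_vvv = -96/137; accelerations (d^2u/dtau^2, d^2v/dtau^2) = (188/137, 188/137)

E = 73/9, F = 64/9, G = 73/9 at the point
E_u = 128/9, E_v = 0, F_u = 64/9, F_v = -32/3, G_u = 0, G_v = -64/3
EG - F^2 = 137/9;  g^inv = (9/137) * [[73/9, -64/9], [-64/9, 73/9]]
first-kind symbols [ij,l] = (1/2)(d_i g_jl + d_j g_il - d_l g_ij): [uu,u] = E_u/2 = 64/9, [uu,v] = F_u - E_v/2 = 64/9, [uv,u] = E_v/2 = 0, [uv,v] = G_u/2 = 0, [vv,u] = F_v - G_u/2 = -32/3, [vv,v] = G_v/2 = -32/3
Gamma^u_ij = (G*[ij,u] - F*[ij,v])/(EG - F^2), Gamma^v_ij = (E*[ij,v] - F*[ij,u])/(EG - F^2)
Gamma_uuu = 64/137, Gamma_uuv = 0, Gamma_uvv = -96/137, Gamma_vuu = 64/137, Gamma_vuv = 0, Gamma_vvv = -96/137
d^2u/dtau^2 = -(Gamma_uuu*(-7/4)^2 + 2*Gamma_uuv*(-7/4)*(-2) + Gamma_uvv*(-2)^2) = 188/137
d^2v/dtau^2 = -(Gamma_vuu*(-7/4)^2 + 2*Gamma_vuv*(-7/4)*(-2) + Gamma_vvv*(-2)^2) = 188/137


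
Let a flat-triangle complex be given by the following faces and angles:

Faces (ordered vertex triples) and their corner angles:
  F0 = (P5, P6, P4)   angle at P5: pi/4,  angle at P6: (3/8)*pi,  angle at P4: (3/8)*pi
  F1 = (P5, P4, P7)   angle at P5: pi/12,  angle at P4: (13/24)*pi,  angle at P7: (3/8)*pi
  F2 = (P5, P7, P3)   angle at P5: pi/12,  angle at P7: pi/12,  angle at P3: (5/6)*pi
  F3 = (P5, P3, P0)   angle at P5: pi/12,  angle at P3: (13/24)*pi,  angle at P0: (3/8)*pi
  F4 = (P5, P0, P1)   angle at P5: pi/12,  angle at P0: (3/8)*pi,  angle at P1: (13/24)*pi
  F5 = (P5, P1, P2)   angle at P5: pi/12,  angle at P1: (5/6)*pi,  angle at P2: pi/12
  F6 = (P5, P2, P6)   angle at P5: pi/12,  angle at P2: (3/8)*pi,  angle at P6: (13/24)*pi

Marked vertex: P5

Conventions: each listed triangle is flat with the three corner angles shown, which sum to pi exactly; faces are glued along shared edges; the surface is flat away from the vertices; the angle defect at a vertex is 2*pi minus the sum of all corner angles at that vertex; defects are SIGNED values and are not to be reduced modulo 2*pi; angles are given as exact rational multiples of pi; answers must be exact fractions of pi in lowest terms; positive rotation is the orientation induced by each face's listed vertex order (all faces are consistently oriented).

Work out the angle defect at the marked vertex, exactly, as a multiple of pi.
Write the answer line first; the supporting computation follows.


Answer: defect(P5) = (5/4)*pi

Sum of corner angles at P5: (3/4)*pi
defect = 2*pi - (3/4)*pi


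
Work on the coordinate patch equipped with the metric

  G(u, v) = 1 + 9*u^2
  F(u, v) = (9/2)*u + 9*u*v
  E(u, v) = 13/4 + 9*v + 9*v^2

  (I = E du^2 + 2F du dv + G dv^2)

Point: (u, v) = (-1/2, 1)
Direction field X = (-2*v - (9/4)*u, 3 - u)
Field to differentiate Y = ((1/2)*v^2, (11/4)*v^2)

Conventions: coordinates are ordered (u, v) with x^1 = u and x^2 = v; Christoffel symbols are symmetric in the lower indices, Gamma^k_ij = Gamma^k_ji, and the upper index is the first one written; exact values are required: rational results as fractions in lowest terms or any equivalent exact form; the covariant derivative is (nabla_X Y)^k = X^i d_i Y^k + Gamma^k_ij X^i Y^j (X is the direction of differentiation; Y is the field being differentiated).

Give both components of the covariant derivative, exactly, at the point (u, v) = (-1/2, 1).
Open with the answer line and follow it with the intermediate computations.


Answer: (nabla_X Y)^u = 4697/1504, (nabla_X Y)^v = 29141/1504

E = 85/4, F = -27/4, G = 13/4 at the point
E_u = 0, E_v = 27, F_u = 27/2, F_v = -9/2, G_u = -9, G_v = 0
EG - F^2 = 47/2;  g^inv = (2/47) * [[13/4, 27/4], [27/4, 85/4]]
first-kind symbols [ij,l] = (1/2)(d_i g_jl + d_j g_il - d_l g_ij): [uu,u] = E_u/2 = 0, [uu,v] = F_u - E_v/2 = 0, [uv,u] = E_v/2 = 27/2, [uv,v] = G_u/2 = -9/2, [vv,u] = F_v - G_u/2 = 0, [vv,v] = G_v/2 = 0
Gamma^u_ij = (G*[ij,u] - F*[ij,v])/(EG - F^2), Gamma^v_ij = (E*[ij,v] - F*[ij,u])/(EG - F^2)
Gamma_uuu = 0, Gamma_uuv = 27/47, Gamma_uvv = 0, Gamma_vuu = 0, Gamma_vuv = -9/47, Gamma_vvv = 0
X = (-7/8, 7/2), Y = (1/2, 11/4) at the point


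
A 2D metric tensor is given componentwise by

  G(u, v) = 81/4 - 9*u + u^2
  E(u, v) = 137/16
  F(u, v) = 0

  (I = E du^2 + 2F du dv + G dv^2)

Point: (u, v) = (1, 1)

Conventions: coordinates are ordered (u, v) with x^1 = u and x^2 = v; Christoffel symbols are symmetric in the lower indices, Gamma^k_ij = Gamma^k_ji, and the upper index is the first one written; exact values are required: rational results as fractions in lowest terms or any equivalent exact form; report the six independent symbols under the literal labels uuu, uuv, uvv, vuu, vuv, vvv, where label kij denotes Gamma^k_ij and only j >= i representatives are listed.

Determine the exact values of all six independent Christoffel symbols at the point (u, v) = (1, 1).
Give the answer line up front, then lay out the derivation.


Answer: Gamma_uuu = 0, Gamma_uuv = 0, Gamma_uvv = 56/137, Gamma_vuu = 0, Gamma_vuv = -2/7, Gamma_vvv = 0

E = 137/16, F = 0, G = 49/4 at the point
E_u = 0, E_v = 0, F_u = 0, F_v = 0, G_u = -7, G_v = 0
EG - F^2 = 6713/64;  g^inv = (64/6713) * [[49/4, 0], [0, 137/16]]
first-kind symbols [ij,l] = (1/2)(d_i g_jl + d_j g_il - d_l g_ij): [uu,u] = E_u/2 = 0, [uu,v] = F_u - E_v/2 = 0, [uv,u] = E_v/2 = 0, [uv,v] = G_u/2 = -7/2, [vv,u] = F_v - G_u/2 = 7/2, [vv,v] = G_v/2 = 0
Gamma^u_ij = (G*[ij,u] - F*[ij,v])/(EG - F^2), Gamma^v_ij = (E*[ij,v] - F*[ij,u])/(EG - F^2)


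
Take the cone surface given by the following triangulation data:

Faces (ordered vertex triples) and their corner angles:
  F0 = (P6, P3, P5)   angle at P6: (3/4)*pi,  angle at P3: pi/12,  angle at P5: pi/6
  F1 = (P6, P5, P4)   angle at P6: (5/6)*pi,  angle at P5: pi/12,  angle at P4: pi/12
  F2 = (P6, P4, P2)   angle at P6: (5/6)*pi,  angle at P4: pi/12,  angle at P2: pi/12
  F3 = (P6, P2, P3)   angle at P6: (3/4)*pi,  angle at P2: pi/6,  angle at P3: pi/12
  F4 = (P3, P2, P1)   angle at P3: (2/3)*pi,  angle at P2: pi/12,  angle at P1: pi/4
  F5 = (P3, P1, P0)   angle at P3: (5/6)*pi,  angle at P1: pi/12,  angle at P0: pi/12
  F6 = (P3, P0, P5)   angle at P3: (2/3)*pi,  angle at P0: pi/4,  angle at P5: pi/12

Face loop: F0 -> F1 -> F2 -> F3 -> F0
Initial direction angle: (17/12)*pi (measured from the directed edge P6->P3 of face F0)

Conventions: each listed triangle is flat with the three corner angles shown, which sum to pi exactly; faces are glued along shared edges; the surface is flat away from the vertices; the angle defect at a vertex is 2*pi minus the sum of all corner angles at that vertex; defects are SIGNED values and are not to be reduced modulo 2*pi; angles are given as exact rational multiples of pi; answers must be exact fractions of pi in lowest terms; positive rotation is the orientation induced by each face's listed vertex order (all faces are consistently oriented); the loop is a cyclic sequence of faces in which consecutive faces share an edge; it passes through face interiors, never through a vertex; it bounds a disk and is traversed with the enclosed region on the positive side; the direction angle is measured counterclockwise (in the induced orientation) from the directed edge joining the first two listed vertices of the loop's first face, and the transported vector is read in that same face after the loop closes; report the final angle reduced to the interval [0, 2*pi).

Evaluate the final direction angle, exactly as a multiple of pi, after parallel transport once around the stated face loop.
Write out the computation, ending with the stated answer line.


enclosed vertex P6: corner angles sum to (19/6)*pi, defect = 2*pi - (19/6)*pi = (-7/6)*pi
adding the enclosed defects to the starting angle (mod 2*pi, induced orientation) gives the holonomy
final angle = (17/12)*pi - (7/6)*pi = pi/4 (mod 2*pi)

Answer: final direction angle = pi/4


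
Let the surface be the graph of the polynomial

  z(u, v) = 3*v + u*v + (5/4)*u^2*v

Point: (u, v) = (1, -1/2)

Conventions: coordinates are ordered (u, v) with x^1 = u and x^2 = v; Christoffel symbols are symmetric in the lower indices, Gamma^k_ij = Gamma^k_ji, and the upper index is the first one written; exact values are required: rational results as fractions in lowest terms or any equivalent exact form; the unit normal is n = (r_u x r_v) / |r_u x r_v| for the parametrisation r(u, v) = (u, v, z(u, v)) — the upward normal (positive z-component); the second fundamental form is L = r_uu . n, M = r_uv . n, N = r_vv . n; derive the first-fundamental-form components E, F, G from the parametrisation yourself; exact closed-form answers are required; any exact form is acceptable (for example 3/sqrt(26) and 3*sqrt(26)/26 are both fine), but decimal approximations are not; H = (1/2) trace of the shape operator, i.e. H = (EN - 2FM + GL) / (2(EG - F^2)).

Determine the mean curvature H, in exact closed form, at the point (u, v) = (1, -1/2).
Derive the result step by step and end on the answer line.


z_u = -7/4, z_v = 21/4, z_uu = -5/4, z_uv = 7/2, z_vv = 0
E = 65/16, F = -147/16, G = 457/16; answer radicand W^2 = 253/8
unnormalised second-form numerators: l = -5/4, m = 7/2, n = 0; L = l/sqrt(253/8), and similarly M = m/sqrt(W^2), N = n/sqrt(W^2)
H = (E*n - 2*F*m + G*l) / (2*(EG - F^2)*sqrt(W^2)); E*n - 2*F*m + G*l = 1831/64, EG - F^2 = 253/8, so H = (1831/4048)/sqrt(253/8)

Answer: H = 1831*sqrt(506)/512072


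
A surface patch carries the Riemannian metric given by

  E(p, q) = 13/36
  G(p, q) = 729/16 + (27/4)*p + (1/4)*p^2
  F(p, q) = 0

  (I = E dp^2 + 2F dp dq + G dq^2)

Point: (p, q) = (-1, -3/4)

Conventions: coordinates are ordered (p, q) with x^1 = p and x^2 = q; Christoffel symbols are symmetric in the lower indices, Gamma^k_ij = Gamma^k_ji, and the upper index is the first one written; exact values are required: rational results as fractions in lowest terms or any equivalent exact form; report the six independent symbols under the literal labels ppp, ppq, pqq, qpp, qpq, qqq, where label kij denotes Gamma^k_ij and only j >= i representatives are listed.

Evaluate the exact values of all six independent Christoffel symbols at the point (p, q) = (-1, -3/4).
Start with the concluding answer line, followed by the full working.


Answer: Gamma_ppp = 0, Gamma_ppq = 0, Gamma_pqq = -225/26, Gamma_qpp = 0, Gamma_qpq = 2/25, Gamma_qqq = 0

E = 13/36, F = 0, G = 625/16 at the point
E_p = 0, E_q = 0, F_p = 0, F_q = 0, G_p = 25/4, G_q = 0
EG - F^2 = 8125/576;  g^inv = (576/8125) * [[625/16, 0], [0, 13/36]]
first-kind symbols [ij,l] = (1/2)(d_i g_jl + d_j g_il - d_l g_ij): [pp,p] = E_p/2 = 0, [pp,q] = F_p - E_q/2 = 0, [pq,p] = E_q/2 = 0, [pq,q] = G_p/2 = 25/8, [qq,p] = F_q - G_p/2 = -25/8, [qq,q] = G_q/2 = 0
Gamma^p_ij = (G*[ij,p] - F*[ij,q])/(EG - F^2), Gamma^q_ij = (E*[ij,q] - F*[ij,p])/(EG - F^2)


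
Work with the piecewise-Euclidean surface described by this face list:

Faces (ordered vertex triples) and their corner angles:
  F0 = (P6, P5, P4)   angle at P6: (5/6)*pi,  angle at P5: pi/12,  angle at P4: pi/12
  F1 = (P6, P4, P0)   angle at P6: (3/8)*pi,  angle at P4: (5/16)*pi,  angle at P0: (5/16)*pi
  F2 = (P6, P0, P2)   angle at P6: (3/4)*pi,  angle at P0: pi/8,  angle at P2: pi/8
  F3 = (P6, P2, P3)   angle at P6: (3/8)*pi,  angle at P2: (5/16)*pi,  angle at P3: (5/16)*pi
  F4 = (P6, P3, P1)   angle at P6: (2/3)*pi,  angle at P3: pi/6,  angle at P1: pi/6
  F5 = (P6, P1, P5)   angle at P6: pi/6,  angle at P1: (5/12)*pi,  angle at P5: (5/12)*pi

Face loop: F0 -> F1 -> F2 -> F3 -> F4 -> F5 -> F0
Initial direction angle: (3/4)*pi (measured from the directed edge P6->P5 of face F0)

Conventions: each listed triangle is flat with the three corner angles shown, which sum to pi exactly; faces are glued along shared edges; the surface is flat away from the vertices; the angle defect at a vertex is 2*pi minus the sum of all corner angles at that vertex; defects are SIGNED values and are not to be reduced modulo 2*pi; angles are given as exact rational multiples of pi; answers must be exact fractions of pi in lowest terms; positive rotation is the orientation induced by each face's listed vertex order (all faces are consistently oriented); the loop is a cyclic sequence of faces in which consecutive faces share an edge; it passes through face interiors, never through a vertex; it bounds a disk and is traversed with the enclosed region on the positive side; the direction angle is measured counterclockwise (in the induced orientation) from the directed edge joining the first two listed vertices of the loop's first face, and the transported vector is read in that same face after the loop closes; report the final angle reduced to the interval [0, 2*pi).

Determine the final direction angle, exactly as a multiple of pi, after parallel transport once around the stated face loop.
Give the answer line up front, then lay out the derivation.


Answer: final direction angle = (19/12)*pi

enclosed vertex P6: corner angles sum to (19/6)*pi, defect = 2*pi - (19/6)*pi = (-7/6)*pi
holonomy = initial angle + sum of enclosed defects (mod 2*pi), positive in the induced orientation
final angle = (3/4)*pi - (7/6)*pi = (19/12)*pi (mod 2*pi)


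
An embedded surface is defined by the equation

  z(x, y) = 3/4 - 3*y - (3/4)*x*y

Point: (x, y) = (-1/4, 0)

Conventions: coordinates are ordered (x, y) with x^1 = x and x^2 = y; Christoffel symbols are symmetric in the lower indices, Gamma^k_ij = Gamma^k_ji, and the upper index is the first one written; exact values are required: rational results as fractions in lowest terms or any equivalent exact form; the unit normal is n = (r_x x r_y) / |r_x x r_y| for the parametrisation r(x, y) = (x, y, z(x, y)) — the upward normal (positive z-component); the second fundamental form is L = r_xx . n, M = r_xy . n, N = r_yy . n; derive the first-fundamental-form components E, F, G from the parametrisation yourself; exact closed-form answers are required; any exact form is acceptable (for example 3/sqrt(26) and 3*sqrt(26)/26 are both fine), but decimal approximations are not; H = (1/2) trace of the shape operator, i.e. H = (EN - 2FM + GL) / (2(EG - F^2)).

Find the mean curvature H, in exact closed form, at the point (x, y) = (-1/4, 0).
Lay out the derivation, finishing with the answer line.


z_x = 0, z_y = -45/16, z_xx = 0, z_xy = -3/4, z_yy = 0
E = 1, F = 0, G = 2281/256; answer radicand W^2 = 2281/256
unnormalised second-form numerators: l = 0, m = -3/4, n = 0; L = l/sqrt(2281/256), and similarly M = m/sqrt(W^2), N = n/sqrt(W^2)
H = (E*n - 2*F*m + G*l) / (2*(EG - F^2)*sqrt(W^2)); E*n - 2*F*m + G*l = 0, EG - F^2 = 2281/256, so H = (0)/sqrt(2281/256)

Answer: H = 0


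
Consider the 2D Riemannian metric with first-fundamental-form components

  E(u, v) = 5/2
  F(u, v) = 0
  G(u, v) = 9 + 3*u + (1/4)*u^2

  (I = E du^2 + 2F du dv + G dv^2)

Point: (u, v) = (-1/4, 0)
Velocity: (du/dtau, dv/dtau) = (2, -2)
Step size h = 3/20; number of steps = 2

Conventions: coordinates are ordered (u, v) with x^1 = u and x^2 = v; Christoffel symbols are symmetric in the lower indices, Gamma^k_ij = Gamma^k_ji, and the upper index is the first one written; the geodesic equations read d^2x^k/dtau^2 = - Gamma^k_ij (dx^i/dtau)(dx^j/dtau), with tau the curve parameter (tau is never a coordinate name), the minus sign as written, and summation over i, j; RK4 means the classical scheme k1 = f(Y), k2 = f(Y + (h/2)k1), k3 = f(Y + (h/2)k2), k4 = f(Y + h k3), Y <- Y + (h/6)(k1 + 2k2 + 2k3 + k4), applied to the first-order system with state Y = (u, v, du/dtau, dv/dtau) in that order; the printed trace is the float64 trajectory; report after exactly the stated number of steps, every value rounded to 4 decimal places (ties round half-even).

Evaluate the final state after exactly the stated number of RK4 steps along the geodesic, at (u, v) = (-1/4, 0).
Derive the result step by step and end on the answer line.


f(Y) = (du/dtau, dv/dtau, -Gamma^u_ij Y'^i Y'^j, -Gamma^v_ij Y'^i Y'^j) with the Gammas evaluated at the stage position; h = 0.150000; intermediate values shown to 6 dp
step 0: u = -0.2500, v = 0.0000, du/dtau = 2.0000, dv/dtau = -2.0000
step 1:
  k1: at (u, v) = (-0.250000, 0.000000), (du/dtau, dv/dtau) = (2.000000, -2.000000); Gamma_uuu = 0.000000, Gamma_uuv = 0.000000, Gamma_uvv = -0.575000, Gamma_vuu = 0.000000, Gamma_vuv = 0.173913, Gamma_vvv = 0.000000; k1 = (2.000000, -2.000000, 2.300000, 1.391304)
  k2: at (u, v) = (-0.100000, -0.150000), (du/dtau, dv/dtau) = (2.172500, -1.895652); Gamma_uuu = 0.000000, Gamma_uuv = 0.000000, Gamma_uvv = -0.590000, Gamma_vuu = 0.000000, Gamma_vuv = 0.169492, Gamma_vvv = 0.000000; k2 = (2.172500, -1.895652, 2.120163, 1.396035)
  k3: at (u, v) = (-0.087063, -0.142174), (du/dtau, dv/dtau) = (2.159012, -1.895297); Gamma_uuu = 0.000000, Gamma_uuv = 0.000000, Gamma_uvv = -0.591294, Gamma_vuu = 0.000000, Gamma_vuv = 0.169121, Gamma_vvv = 0.000000; k3 = (2.159012, -1.895297, 2.124017, 1.384074)
  k4: at (u, v) = (0.073852, -0.284295), (du/dtau, dv/dtau) = (2.318603, -1.792389); Gamma_uuu = 0.000000, Gamma_uuv = 0.000000, Gamma_uvv = -0.607385, Gamma_vuu = 0.000000, Gamma_vuv = 0.164640, Gamma_vvv = 0.000000; k4 = (2.318603, -1.792389, 1.951321, 1.368436)
  Y <- Y + (h/6)(k1 + 2k2 + 2k3 + k4): u = 0.0745, v = -0.2844, du/dtau = 2.3185, dv/dtau = -1.7920
step 2:
  k1: at (u, v) = (0.074541, -0.284357), (du/dtau, dv/dtau) = (2.318492, -1.792001); Gamma_uuu = 0.000000, Gamma_uuv = 0.000000, Gamma_uvv = -0.607454, Gamma_vuu = 0.000000, Gamma_vuv = 0.164622, Gamma_vvv = 0.000000; k1 = (2.318492, -1.792001, 1.950698, 1.367919)
  k2: at (u, v) = (0.248428, -0.418757), (du/dtau, dv/dtau) = (2.464794, -1.689407); Gamma_uuu = 0.000000, Gamma_uuv = 0.000000, Gamma_uvv = -0.624843, Gamma_vuu = 0.000000, Gamma_vuv = 0.160040, Gamma_vvv = 0.000000; k2 = (2.464794, -1.689407, 1.783361, 1.332828)
  k3: at (u, v) = (0.259400, -0.411063), (du/dtau, dv/dtau) = (2.452244, -1.692039); Gamma_uuu = 0.000000, Gamma_uuv = 0.000000, Gamma_uvv = -0.625940, Gamma_vuu = 0.000000, Gamma_vuv = 0.159760, Gamma_vvv = 0.000000; k3 = (2.452244, -1.692039, 1.792064, 1.325780)
  k4: at (u, v) = (0.442377, -0.538163), (du/dtau, dv/dtau) = (2.587302, -1.593134); Gamma_uuu = 0.000000, Gamma_uuv = 0.000000, Gamma_uvv = -0.644238, Gamma_vuu = 0.000000, Gamma_vuv = 0.155222, Gamma_vvv = 0.000000; k4 = (2.587302, -1.593134, 1.635125, 1.279627)
  Y <- Y + (h/6)(k1 + 2k2 + 2k3 + k4): u = 0.4430, v = -0.5381, du/dtau = 2.5869, dv/dtau = -1.5929

Answer: u = 0.4430, v = -0.5381, du/dtau = 2.5869, dv/dtau = -1.5929


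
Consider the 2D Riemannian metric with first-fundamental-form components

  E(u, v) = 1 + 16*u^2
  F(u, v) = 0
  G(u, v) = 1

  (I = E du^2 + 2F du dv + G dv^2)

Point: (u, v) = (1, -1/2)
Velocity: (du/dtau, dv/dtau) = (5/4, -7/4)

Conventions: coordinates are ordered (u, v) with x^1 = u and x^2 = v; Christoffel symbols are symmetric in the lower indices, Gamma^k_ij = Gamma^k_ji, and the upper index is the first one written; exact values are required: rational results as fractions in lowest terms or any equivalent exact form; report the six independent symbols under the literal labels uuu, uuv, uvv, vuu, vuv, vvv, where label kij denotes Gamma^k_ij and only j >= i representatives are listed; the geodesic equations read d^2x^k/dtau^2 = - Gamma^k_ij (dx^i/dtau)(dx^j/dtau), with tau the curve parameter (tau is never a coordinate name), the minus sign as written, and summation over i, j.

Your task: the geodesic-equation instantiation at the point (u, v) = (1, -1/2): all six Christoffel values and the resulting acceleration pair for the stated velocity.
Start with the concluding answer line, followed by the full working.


Answer: Gamma_uuu = 16/17, Gamma_uuv = 0, Gamma_uvv = 0, Gamma_vuu = 0, Gamma_vuv = 0, Gamma_vvv = 0; accelerations (d^2u/dtau^2, d^2v/dtau^2) = (-25/17, 0)

E = 17, F = 0, G = 1 at the point
E_u = 32, E_v = 0, F_u = 0, F_v = 0, G_u = 0, G_v = 0
EG - F^2 = 17;  g^inv = (1/17) * [[1, 0], [0, 17]]
first-kind symbols [ij,l] = (1/2)(d_i g_jl + d_j g_il - d_l g_ij): [uu,u] = E_u/2 = 16, [uu,v] = F_u - E_v/2 = 0, [uv,u] = E_v/2 = 0, [uv,v] = G_u/2 = 0, [vv,u] = F_v - G_u/2 = 0, [vv,v] = G_v/2 = 0
Gamma^u_ij = (G*[ij,u] - F*[ij,v])/(EG - F^2), Gamma^v_ij = (E*[ij,v] - F*[ij,u])/(EG - F^2)
Gamma_uuu = 16/17, Gamma_uuv = 0, Gamma_uvv = 0, Gamma_vuu = 0, Gamma_vuv = 0, Gamma_vvv = 0
d^2u/dtau^2 = -(Gamma_uuu*(5/4)^2 + 2*Gamma_uuv*(5/4)*(-7/4) + Gamma_uvv*(-7/4)^2) = -25/17
d^2v/dtau^2 = -(Gamma_vuu*(5/4)^2 + 2*Gamma_vuv*(5/4)*(-7/4) + Gamma_vvv*(-7/4)^2) = 0


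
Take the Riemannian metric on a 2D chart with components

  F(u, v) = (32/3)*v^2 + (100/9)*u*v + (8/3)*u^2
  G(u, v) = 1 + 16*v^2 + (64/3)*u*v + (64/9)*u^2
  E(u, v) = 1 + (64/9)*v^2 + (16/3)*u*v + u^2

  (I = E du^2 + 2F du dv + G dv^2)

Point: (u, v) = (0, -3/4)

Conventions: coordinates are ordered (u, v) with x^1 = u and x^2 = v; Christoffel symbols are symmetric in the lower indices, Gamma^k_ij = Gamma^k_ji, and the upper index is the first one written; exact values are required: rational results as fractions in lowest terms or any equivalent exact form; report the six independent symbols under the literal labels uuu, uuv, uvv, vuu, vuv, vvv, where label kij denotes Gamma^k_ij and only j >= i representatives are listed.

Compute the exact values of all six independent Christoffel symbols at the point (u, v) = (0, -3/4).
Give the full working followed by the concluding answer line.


E = 5, F = 6, G = 10 at the point
E_u = -4, E_v = -32/3, F_u = -25/3, F_v = -16, G_u = -16, G_v = -24
EG - F^2 = 14;  g^inv = (1/14) * [[10, -6], [-6, 5]]
first-kind symbols [ij,l] = (1/2)(d_i g_jl + d_j g_il - d_l g_ij): [uu,u] = E_u/2 = -2, [uu,v] = F_u - E_v/2 = -3, [uv,u] = E_v/2 = -16/3, [uv,v] = G_u/2 = -8, [vv,u] = F_v - G_u/2 = -8, [vv,v] = G_v/2 = -12
Gamma^u_ij = (G*[ij,u] - F*[ij,v])/(EG - F^2), Gamma^v_ij = (E*[ij,v] - F*[ij,u])/(EG - F^2)

Answer: Gamma_uuu = -1/7, Gamma_uuv = -8/21, Gamma_uvv = -4/7, Gamma_vuu = -3/14, Gamma_vuv = -4/7, Gamma_vvv = -6/7


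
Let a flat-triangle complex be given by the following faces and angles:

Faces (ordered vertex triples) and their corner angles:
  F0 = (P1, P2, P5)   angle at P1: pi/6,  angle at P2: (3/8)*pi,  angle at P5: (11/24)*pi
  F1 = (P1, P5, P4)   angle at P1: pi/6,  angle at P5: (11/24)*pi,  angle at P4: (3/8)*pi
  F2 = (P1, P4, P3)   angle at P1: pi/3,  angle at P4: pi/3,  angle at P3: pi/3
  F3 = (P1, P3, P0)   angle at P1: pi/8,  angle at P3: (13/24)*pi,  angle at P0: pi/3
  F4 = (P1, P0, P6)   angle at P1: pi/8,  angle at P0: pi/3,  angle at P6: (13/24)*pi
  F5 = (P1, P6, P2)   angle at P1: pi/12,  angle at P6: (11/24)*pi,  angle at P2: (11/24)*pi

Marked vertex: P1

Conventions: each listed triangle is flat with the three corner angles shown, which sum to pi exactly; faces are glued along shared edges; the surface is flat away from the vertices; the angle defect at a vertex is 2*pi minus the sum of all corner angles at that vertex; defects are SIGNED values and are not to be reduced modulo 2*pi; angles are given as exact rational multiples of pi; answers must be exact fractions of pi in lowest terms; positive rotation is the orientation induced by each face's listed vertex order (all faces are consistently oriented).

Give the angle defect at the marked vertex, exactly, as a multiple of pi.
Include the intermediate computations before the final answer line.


Sum of corner angles at P1: pi
defect = 2*pi - pi

Answer: defect(P1) = pi


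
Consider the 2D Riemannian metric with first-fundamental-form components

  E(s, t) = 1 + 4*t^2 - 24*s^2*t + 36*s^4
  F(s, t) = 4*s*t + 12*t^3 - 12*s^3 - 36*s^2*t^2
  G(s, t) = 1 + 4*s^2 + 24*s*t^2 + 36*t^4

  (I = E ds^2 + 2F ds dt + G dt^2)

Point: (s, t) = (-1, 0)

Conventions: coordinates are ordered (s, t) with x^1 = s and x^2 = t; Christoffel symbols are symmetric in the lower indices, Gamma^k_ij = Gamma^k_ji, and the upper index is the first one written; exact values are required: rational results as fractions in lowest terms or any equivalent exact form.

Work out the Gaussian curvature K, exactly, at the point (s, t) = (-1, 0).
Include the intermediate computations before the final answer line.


E = 37, F = 12, G = 5, EG - F^2 = 41 at the point
E_s = -144, E_t = -24, F_s = -36, F_t = -4, G_s = -8, G_t = 0
E_tt = 8, F_st = 4, G_ss = 8
Brioschi: K = (det M1 - det M2) / (EG - F^2)^2 with the standard first/second-derivative matrices M1, M2.
M1 = [[-E_tt/2 + F_st - G_ss/2, E_s/2, F_s - E_t/2], [F_t - G_s/2, E, F], [G_t/2, F, G]] = [[-4, -72, -24], [0, 37, 12], [0, 12, 5]]; det M1 = -164
M2 = [[0, E_t/2, G_s/2], [E_t/2, E, F], [G_s/2, F, G]] = [[0, -12, -4], [-12, 37, 12], [-4, 12, 5]]; det M2 = -160
det M1 - det M2 = -4; K = -4 / (41)^2 = -4/1681

Answer: K = -4/1681


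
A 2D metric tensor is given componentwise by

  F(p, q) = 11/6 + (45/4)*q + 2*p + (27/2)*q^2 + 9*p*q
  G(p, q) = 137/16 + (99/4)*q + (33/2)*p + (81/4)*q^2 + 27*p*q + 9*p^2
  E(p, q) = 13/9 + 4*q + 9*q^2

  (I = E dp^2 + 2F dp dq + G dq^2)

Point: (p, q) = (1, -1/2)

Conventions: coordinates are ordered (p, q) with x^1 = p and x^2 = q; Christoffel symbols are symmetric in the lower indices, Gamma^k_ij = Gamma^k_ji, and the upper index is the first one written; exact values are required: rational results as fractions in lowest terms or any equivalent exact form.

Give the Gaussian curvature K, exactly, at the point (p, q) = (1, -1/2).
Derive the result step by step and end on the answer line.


E = 61/36, F = -35/12, G = 53/4, EG - F^2 = 251/18 at the point
E_p = 0, E_q = -5, F_p = -5/2, F_q = 27/4, G_p = 21, G_q = 63/2
E_qq = 18, F_pq = 9, G_pp = 18
By Brioschi, K is (det M1 - det M2) divided by (EG - F^2) squared.
M1 = [[-E_qq/2 + F_pq - G_pp/2, E_p/2, F_p - E_q/2], [F_q - G_p/2, E, F], [G_q/2, F, G]] = [[-9, 0, 0], [-15/4, 61/36, -35/12], [63/4, -35/12, 53/4]]; det M1 = -251/2
M2 = [[0, E_q/2, G_p/2], [E_q/2, E, F], [G_p/2, F, G]] = [[0, -5/2, 21/2], [-5/2, 61/36, -35/12], [21/2, -35/12, 53/4]]; det M2 = -233/2
det M1 - det M2 = -9; K = -9 / (251/18)^2 = -2916/63001

Answer: K = -2916/63001


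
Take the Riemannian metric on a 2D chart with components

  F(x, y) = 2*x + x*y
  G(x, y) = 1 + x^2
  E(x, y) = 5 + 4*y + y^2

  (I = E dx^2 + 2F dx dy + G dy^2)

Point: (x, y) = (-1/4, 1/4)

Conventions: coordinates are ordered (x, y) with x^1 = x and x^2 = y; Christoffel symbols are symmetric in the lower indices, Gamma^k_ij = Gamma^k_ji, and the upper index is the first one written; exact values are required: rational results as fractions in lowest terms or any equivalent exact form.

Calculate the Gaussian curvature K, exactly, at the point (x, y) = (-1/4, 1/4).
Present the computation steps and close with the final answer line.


E = 97/16, F = -9/16, G = 17/16, EG - F^2 = 49/8 at the point
E_x = 0, E_y = 9/2, F_x = 9/4, F_y = -1/4, G_x = -1/2, G_y = 0
E_yy = 2, F_xy = 1, G_xx = 2
Evaluate Brioschi's two determinant matrices M1, M2 and divide by (EG - F^2)^2.
M1 = [[-E_yy/2 + F_xy - G_xx/2, E_x/2, F_x - E_y/2], [F_y - G_x/2, E, F], [G_y/2, F, G]] = [[-1, 0, 0], [0, 97/16, -9/16], [0, -9/16, 17/16]]; det M1 = -49/8
M2 = [[0, E_y/2, G_x/2], [E_y/2, E, F], [G_x/2, F, G]] = [[0, 9/4, -1/4], [9/4, 97/16, -9/16], [-1/4, -9/16, 17/16]]; det M2 = -41/8
det M1 - det M2 = -1; K = -1 / (49/8)^2 = -64/2401

Answer: K = -64/2401


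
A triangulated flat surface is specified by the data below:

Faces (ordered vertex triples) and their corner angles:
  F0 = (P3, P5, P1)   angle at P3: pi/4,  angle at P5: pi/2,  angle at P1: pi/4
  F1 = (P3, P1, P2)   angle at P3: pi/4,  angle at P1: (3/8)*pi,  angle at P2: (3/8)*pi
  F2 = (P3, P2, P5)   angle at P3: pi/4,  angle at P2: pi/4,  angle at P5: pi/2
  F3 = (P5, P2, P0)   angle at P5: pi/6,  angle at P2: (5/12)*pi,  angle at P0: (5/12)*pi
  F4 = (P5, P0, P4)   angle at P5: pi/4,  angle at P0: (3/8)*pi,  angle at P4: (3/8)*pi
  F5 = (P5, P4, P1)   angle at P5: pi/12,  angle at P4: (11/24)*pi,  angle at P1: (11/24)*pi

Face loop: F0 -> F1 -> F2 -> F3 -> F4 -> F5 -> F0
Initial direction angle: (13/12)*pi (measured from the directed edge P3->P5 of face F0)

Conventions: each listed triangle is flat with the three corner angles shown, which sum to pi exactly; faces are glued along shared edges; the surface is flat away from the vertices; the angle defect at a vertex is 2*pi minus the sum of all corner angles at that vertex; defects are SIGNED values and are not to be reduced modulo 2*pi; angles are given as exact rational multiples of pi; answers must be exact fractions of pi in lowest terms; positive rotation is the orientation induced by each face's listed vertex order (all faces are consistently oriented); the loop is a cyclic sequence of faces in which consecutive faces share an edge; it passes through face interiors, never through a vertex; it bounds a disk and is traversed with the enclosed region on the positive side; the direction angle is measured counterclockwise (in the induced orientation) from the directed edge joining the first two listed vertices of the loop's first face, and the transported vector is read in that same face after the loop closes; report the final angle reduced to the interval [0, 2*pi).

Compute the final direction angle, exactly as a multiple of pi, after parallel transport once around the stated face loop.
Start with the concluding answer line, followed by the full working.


Answer: final direction angle = (5/6)*pi

enclosed vertex P3: corner angles sum to (3/4)*pi, defect = 2*pi - (3/4)*pi = (5/4)*pi
enclosed vertex P5: corner angles sum to (3/2)*pi, defect = 2*pi - (3/2)*pi = pi/2
by Gauss-Bonnet the loop rotates the vector by the enclosed defect sum (positive orientation, mod 2*pi)
final angle = (13/12)*pi + (7/4)*pi = (5/6)*pi (mod 2*pi)


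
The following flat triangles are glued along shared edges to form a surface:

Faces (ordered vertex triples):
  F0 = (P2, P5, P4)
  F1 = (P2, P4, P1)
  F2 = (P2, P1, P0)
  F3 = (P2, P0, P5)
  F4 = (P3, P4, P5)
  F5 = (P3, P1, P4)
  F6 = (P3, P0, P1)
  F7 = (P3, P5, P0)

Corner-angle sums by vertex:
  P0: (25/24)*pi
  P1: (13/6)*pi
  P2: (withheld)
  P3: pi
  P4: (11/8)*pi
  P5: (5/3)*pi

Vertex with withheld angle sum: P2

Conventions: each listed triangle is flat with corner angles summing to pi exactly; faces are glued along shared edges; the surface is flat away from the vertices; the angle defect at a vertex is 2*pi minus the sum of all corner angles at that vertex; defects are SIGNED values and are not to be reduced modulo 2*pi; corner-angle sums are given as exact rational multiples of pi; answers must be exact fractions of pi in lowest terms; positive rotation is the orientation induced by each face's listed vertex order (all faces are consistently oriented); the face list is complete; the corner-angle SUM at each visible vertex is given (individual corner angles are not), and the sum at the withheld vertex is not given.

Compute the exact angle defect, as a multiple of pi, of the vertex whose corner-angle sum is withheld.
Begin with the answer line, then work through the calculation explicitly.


Answer: defect(P2) = (5/4)*pi

V = 6, E = 12, F = 8; chi = V - E + F = 2
Gauss-Bonnet: total defect = 2*pi*chi = 4*pi; visible defects sum to (11/4)*pi


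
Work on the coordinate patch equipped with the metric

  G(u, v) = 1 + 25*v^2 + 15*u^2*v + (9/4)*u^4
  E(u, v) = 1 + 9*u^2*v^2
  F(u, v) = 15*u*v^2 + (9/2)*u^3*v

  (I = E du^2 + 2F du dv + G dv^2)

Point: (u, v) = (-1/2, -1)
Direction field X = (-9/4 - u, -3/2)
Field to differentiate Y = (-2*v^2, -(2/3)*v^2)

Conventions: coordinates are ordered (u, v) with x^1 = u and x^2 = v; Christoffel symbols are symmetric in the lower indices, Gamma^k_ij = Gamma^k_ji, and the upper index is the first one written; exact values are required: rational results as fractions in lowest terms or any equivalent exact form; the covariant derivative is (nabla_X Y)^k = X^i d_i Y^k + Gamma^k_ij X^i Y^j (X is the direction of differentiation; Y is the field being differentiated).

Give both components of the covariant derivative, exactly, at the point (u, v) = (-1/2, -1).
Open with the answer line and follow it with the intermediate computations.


Answer: (nabla_X Y)^u = -10590/1577, (nabla_X Y)^v = 324/1577

E = 13/4, F = -111/16, G = 1433/64 at the point
E_u = -9, E_v = -9/2, F_u = 93/8, F_v = 231/16, G_u = 111/8, G_v = -185/4
EG - F^2 = 1577/64;  g^inv = (64/1577) * [[1433/64, 111/16], [111/16, 13/4]]
first-kind symbols [ij,l] = (1/2)(d_i g_jl + d_j g_il - d_l g_ij): [uu,u] = E_u/2 = -9/2, [uu,v] = F_u - E_v/2 = 111/8, [uv,u] = E_v/2 = -9/4, [uv,v] = G_u/2 = 111/16, [vv,u] = F_v - G_u/2 = 15/2, [vv,v] = G_v/2 = -185/8
Gamma^u_ij = (G*[ij,u] - F*[ij,v])/(EG - F^2), Gamma^v_ij = (E*[ij,v] - F*[ij,u])/(EG - F^2)
Gamma_uuu = -288/1577, Gamma_uuv = -144/1577, Gamma_uvv = 480/1577, Gamma_vuu = 888/1577, Gamma_vuv = 444/1577, Gamma_vvv = -1480/1577
X = (-7/4, -3/2), Y = (-2, -2/3) at the point


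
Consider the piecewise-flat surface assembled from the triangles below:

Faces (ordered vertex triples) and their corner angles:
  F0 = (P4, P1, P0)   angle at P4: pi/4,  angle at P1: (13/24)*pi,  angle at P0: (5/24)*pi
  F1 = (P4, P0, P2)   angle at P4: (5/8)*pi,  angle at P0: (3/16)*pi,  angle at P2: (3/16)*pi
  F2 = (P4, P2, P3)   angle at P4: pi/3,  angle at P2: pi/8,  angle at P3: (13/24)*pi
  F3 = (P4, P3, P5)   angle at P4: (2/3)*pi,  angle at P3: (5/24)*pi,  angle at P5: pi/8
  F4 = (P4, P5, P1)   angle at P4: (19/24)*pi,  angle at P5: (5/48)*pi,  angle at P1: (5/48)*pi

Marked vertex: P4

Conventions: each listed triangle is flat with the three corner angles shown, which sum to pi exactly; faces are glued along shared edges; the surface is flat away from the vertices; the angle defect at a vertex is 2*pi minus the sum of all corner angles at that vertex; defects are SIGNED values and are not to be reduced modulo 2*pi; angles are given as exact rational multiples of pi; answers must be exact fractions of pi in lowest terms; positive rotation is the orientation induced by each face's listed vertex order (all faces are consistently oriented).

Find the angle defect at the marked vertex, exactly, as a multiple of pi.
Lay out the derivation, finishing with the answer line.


Sum of corner angles at P4: (8/3)*pi
defect = 2*pi - (8/3)*pi

Answer: defect(P4) = (-2/3)*pi
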